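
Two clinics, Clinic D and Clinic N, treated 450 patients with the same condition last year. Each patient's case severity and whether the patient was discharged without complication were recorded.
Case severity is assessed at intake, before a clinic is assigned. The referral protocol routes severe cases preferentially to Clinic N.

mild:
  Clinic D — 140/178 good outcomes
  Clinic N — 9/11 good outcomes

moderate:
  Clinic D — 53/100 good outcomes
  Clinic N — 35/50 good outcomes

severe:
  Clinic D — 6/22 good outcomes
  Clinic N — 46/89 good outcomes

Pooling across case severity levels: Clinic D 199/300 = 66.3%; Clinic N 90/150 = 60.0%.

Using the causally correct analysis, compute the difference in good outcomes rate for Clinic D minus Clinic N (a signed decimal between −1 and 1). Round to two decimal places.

The case severity-specific comparison favours Clinic N throughout, but the pooled figures favour Clinic D. The question is whether to condition on case severity.
Since case severity is a pre-existing factor (not a product of the clinic) and it affects the outcome on its own, it is a confounder. The stratified rates, not the pooled rate, identify the causal effect.
Adjusting over the population distribution of case severity: 0.420·(0.787−0.818) + 0.333·(0.530−0.700) + 0.247·(0.273−0.517) = -0.130.

-0.13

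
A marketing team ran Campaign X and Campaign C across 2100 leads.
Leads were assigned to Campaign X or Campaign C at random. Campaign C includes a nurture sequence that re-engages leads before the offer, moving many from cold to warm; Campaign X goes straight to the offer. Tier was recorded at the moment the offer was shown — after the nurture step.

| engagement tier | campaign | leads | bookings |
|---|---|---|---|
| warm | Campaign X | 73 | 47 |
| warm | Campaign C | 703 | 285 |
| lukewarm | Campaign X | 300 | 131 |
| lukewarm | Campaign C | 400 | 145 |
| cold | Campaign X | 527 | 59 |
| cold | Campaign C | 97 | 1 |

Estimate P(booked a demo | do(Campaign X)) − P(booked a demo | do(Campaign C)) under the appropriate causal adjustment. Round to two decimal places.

-0.10

Engagement tier here is a post-treatment variable shaped by the campaign; conditioning on it would introduce bias rather than remove it. The overall comparison is the causal one.
The causal difference is the pooled difference: 0.263 − 0.359 = -0.096.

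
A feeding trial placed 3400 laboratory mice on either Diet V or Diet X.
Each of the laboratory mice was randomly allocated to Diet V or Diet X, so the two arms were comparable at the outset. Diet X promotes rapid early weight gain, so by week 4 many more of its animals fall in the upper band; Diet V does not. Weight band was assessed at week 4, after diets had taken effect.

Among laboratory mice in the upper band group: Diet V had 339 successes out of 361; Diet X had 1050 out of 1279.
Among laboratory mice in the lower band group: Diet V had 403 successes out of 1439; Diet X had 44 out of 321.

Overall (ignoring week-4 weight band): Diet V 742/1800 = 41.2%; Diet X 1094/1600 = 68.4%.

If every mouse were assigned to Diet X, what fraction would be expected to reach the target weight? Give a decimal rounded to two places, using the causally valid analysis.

Week-4 weight band is recorded after the diet and is itself shifted by it — it sits on the causal path from diet to outcome. Conditioning on a mediator would strip out part of the effect we want; the pooled comparison gives the total causal effect.
So P(outcome | do(Diet X)) is just the pooled rate for Diet X: 1094/1600 = 0.684.

0.68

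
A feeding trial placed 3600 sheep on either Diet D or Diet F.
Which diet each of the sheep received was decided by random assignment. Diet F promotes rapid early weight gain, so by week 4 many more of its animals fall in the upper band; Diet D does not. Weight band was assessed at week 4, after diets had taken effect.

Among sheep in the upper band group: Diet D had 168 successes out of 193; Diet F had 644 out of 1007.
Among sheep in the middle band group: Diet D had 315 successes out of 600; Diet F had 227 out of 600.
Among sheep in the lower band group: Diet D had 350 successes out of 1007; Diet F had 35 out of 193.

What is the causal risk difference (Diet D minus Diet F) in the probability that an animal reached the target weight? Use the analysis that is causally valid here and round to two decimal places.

-0.04

The stratified and pooled comparisons disagree (Diet D wins within each week-4 weight band; Diet F wins overall), so the answer turns on the causal role of week-4 weight band.
Because the diet influences week-4 weight band, week-4 weight band is a post-treatment mediator, not a confounder. Stratifying on it would bias the estimate; the causal effect is the crude pooled difference.
The causal difference is the pooled difference: 0.463 − 0.503 = -0.041.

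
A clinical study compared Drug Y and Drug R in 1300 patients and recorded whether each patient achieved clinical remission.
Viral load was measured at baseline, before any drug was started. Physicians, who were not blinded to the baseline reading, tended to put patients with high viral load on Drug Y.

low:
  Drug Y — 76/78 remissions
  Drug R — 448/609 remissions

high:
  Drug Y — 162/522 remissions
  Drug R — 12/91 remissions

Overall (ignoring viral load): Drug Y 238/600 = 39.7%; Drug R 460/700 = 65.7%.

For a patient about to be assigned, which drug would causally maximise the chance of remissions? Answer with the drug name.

Drug Y

Drug Y is higher inside every viral load stratum but Drug R is higher in aggregate. Whether to stratify depends on how viral load relates to the drug.
Viral load satisfies the back-door criterion: it is not a descendant of the drug, and it blocks the spurious path from drug to outcome. Adjusting for it (i.e., using the within-viral load rates) gives the causal effect.
Within each level — low: 97.4% vs 73.6%; high: 31.0% vs 13.2% — Drug Y is higher every time.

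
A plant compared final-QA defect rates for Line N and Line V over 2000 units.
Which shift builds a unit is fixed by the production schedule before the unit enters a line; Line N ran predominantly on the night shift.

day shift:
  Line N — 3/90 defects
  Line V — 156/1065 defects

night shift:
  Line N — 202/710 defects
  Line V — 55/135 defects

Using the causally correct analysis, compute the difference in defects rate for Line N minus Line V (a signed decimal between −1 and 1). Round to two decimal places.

-0.12

The shift-specific comparison favours Line N throughout, but the pooled figures favour Line V. The question is whether to condition on shift.
Nothing the line does changes shift; the imbalance is an allocation artefact. With shift also predicting the outcome, the pooled figure is confounded, and the within-stratum comparison is the causal one.
Adjusting over the population distribution of shift: 0.578·(0.033−0.146) + 0.422·(0.285−0.407) = -0.117.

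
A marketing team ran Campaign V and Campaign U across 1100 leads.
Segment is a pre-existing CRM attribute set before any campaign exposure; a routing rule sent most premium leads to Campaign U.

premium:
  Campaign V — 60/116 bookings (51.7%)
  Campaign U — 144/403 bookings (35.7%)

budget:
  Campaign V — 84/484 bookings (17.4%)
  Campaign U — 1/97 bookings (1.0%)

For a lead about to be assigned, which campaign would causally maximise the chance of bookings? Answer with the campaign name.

Campaign V

Campaign V is higher inside every customer segment stratum but Campaign U is higher in aggregate. Whether to stratify depends on how customer segment relates to the campaign.
Customer segment differs across campaigns for reasons unrelated to any effect of the campaign itself, and it separately predicts the outcome — a classic confounder. We must compare within customer segment levels.
Within each level — premium: 51.7% vs 35.7%; budget: 17.4% vs 1.0% — Campaign V is higher every time.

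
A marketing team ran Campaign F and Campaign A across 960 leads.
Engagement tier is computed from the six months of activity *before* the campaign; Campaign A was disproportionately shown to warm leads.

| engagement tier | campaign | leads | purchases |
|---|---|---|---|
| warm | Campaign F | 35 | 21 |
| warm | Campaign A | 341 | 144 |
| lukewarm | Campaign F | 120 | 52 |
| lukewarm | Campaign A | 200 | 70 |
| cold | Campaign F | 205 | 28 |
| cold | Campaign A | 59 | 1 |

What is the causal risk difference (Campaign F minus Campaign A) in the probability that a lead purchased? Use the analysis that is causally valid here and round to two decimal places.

The stratified and pooled comparisons disagree (Campaign F wins within each engagement tier; Campaign A wins overall), so the answer turns on the causal role of engagement tier.
Engagement tier satisfies the back-door criterion: it is not a descendant of the campaign, and it blocks the spurious path from campaign to outcome. Adjusting for it (i.e., using the within-engagement tier rates) gives the causal effect.
Adjusting over the population distribution of engagement tier: 0.392·(0.600−0.422) + 0.333·(0.433−0.350) + 0.275·(0.137−0.017) = +0.130.

+0.13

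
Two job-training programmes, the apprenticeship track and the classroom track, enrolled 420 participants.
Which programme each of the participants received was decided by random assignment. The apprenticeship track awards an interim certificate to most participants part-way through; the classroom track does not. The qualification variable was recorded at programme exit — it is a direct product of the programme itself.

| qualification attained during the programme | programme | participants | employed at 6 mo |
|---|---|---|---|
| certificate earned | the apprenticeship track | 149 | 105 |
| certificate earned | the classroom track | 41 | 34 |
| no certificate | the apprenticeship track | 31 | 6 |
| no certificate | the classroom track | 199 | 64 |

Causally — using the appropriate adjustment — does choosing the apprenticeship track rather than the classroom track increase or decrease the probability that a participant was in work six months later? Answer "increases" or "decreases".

Within every qualification attained during the programme level the classroom track has the higher rate, yet pooled the apprenticeship track does — Simpson's reversal.
Because the programme influences qualification attained during the programme, qualification attained during the programme is a post-treatment mediator, not a confounder. Stratifying on it would bias the estimate; the causal effect is the crude pooled difference.
Pooled: the apprenticeship track 61.7% vs the classroom track 40.8%; the apprenticeship track is higher overall.

increases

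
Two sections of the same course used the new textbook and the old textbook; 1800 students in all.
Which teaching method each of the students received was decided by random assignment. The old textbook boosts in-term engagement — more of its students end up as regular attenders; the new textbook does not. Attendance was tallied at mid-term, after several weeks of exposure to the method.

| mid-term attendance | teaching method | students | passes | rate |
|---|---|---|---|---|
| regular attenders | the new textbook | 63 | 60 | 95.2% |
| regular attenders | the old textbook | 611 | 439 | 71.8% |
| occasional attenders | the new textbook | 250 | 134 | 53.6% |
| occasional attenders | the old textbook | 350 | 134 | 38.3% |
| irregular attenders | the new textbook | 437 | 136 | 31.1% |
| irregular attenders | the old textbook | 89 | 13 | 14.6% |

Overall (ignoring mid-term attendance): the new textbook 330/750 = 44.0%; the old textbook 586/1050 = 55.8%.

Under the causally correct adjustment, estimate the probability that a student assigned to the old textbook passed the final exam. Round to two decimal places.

the new textbook is higher inside every mid-term attendance stratum but the old textbook is higher in aggregate. Whether to stratify depends on how mid-term attendance relates to the teaching method.
The distribution of mid-term attendance is itself part of what the teaching method does — it is an intermediate outcome. Holding it fixed would remove that part of the effect; the total effect is the pooled difference.
So P(outcome | do(the old textbook)) is just the pooled rate for the old textbook: 586/1050 = 0.558.

0.56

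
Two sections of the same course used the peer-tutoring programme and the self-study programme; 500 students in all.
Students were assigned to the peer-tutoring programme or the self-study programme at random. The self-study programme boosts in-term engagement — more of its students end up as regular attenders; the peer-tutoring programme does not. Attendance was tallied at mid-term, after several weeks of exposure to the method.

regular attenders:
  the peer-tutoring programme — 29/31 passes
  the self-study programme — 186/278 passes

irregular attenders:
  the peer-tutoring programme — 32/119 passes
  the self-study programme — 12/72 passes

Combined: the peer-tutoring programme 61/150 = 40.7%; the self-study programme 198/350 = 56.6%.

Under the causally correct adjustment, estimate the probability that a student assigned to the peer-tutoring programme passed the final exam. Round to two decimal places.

0.41

Mid-term attendance lies on the pathway teaching method → mid-term attendance → outcome, so adjusting for it blocks the indirect effect. For the total causal effect of teaching method, use the unadjusted pooled rates.
So P(outcome | do(the peer-tutoring programme)) is just the pooled rate for the peer-tutoring programme: 61/150 = 0.407.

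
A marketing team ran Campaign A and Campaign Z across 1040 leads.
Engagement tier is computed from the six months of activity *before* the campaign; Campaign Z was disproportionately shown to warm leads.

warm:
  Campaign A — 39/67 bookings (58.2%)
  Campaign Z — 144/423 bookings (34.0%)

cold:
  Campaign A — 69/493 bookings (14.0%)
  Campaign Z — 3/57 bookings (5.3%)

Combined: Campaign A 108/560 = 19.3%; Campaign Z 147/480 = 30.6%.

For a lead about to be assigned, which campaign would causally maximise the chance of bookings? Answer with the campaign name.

Campaign A

Engagement tier satisfies the back-door criterion: it is not a descendant of the campaign, and it blocks the spurious path from campaign to outcome. Adjusting for it (i.e., using the within-engagement tier rates) gives the causal effect.
Within each level — warm: 58.2% vs 34.0%; cold: 14.0% vs 5.3% — Campaign A is higher every time.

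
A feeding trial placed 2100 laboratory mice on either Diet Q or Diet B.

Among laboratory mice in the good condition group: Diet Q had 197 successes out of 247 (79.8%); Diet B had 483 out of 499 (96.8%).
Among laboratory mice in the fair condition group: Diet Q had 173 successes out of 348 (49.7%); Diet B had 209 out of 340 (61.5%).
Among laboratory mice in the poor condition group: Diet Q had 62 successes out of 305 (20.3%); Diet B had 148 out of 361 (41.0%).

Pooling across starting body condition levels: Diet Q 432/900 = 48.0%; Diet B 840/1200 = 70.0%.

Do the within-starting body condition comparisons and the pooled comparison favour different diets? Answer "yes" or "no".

Within each starting body condition level (good condition 79.8% vs 96.8%; fair condition 49.7% vs 61.5%; poor condition 20.3% vs 41.0%), Diet B has the higher rate every time. Pooled: 48.0% vs 70.0% — Diet B has the higher rate overall. They agree.

no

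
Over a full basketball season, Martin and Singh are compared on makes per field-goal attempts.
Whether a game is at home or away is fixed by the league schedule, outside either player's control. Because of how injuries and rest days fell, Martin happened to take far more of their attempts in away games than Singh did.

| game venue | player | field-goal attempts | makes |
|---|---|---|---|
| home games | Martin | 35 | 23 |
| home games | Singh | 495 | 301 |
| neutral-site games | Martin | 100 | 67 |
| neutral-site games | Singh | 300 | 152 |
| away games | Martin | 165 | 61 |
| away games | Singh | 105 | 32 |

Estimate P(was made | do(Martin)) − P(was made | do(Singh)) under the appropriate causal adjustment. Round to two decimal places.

+0.09

Martin is higher inside every game venue stratum but Singh is higher in aggregate. Whether to stratify depends on how game venue relates to the player.
Since game venue is a pre-existing factor (not a product of the player) and it affects the outcome on its own, it is a confounder. The stratified rates, not the pooled rate, identify the causal effect.
Adjusting over the population distribution of game venue: 0.442·(0.657−0.608) + 0.333·(0.670−0.507) + 0.225·(0.370−0.305) = +0.091.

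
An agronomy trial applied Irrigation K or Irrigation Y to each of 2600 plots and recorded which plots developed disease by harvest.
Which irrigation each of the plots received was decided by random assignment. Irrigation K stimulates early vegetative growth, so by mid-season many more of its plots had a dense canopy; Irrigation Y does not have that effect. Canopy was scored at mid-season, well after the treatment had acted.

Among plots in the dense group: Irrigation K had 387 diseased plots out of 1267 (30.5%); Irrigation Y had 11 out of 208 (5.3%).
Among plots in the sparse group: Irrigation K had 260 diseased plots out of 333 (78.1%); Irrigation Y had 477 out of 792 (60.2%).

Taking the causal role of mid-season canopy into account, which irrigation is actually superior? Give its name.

Irrigation K

The stratified and pooled comparisons disagree (Irrigation Y wins within each mid-season canopy; Irrigation K wins overall), so the answer turns on the causal role of mid-season canopy.
Mid-season canopy is downstream of the irrigation. One should not condition on a consequence of treatment, so the overall rates are the right comparison.
Pooled: Irrigation K 40.4% vs Irrigation Y 48.8%; Irrigation K is lower overall.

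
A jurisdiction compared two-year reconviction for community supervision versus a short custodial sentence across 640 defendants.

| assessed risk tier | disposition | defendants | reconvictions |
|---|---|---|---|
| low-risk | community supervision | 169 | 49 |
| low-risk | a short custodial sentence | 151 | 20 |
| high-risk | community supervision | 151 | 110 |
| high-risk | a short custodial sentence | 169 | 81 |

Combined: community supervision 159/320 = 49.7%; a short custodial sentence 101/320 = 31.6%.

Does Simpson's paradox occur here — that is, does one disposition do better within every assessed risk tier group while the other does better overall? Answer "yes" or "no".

Within each assessed risk tier level (low-risk 29.0% vs 13.2%; high-risk 72.8% vs 47.9%), a short custodial sentence has the lower rate every time. Pooled: 49.7% vs 31.6% — a short custodial sentence has the lower rate overall. They agree.

no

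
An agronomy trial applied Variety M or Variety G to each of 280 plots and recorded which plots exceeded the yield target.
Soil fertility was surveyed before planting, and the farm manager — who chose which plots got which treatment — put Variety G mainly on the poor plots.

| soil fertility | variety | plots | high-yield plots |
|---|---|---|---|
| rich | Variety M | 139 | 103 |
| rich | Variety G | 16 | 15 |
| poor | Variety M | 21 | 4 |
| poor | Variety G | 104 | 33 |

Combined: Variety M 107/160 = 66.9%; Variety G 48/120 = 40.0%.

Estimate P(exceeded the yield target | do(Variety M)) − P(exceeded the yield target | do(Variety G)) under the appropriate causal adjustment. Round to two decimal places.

-0.17

Soil fertility is set before the variety has any effect — it is not caused by the variety — and it independently drives the outcome. That makes it a confounder, so the causal comparison is within soil fertility levels.
Adjusting over the population distribution of soil fertility: 0.554·(0.741−0.938) + 0.446·(0.190−0.317) = -0.165.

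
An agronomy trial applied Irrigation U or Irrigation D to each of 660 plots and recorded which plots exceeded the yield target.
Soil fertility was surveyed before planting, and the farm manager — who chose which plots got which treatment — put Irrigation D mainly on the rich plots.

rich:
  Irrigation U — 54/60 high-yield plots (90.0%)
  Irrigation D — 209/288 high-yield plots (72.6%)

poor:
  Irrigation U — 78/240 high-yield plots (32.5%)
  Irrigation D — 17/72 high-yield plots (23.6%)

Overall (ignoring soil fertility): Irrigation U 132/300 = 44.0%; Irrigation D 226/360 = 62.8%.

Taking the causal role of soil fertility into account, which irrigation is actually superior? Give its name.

Irrigation U

Soil fertility differs across irrigations for reasons unrelated to any effect of the irrigation itself, and it separately predicts the outcome — a classic confounder. We must compare within soil fertility levels.
Within each level — rich: 90.0% vs 72.6%; poor: 32.5% vs 23.6% — Irrigation U is higher every time.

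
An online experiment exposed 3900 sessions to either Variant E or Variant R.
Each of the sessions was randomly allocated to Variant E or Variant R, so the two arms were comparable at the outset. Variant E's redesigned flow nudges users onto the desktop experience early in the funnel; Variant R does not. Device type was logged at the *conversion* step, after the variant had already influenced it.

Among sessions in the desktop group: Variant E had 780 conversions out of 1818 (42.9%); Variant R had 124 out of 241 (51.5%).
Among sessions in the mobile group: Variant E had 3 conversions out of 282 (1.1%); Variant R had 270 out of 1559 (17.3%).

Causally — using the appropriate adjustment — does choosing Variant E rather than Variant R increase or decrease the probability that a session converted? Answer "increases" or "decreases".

increases

Stratifying would compare variants among sessions the variants themselves sorted into device type groups — a form of selection on an intermediate. The unconditioned pooled rates give the total causal effect.
Pooled: Variant E 37.3% vs Variant R 21.9%; Variant E is higher overall.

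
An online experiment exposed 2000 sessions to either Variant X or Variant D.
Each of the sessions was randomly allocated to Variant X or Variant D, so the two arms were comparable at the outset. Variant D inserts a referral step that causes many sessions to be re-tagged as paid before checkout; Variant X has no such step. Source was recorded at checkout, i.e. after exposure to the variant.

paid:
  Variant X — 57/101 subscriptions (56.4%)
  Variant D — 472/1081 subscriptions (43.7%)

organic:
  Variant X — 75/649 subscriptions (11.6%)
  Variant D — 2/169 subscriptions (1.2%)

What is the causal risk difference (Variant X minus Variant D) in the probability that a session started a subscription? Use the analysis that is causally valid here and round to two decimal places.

-0.20

Within every traffic source level Variant X has the higher rate, yet pooled Variant D does — Simpson's reversal.
Traffic source lies on the pathway variant → traffic source → outcome, so adjusting for it blocks the indirect effect. For the total causal effect of variant, use the unadjusted pooled rates.
The causal difference is the pooled difference: 0.176 − 0.379 = -0.203.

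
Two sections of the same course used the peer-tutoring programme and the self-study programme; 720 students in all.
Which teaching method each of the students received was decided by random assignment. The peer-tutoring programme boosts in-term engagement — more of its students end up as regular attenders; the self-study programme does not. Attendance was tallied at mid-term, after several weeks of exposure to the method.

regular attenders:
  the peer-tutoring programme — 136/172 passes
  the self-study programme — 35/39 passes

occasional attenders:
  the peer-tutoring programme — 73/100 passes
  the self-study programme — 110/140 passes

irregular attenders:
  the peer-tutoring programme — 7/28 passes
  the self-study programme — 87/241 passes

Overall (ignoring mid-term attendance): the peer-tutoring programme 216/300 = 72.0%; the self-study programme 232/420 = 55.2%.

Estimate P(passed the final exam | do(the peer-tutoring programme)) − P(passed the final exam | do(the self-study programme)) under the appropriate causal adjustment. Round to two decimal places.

The distribution of mid-term attendance is itself part of what the teaching method does — it is an intermediate outcome. Holding it fixed would remove that part of the effect; the total effect is the pooled difference.
The causal difference is the pooled difference: 0.720 − 0.552 = +0.168.

+0.17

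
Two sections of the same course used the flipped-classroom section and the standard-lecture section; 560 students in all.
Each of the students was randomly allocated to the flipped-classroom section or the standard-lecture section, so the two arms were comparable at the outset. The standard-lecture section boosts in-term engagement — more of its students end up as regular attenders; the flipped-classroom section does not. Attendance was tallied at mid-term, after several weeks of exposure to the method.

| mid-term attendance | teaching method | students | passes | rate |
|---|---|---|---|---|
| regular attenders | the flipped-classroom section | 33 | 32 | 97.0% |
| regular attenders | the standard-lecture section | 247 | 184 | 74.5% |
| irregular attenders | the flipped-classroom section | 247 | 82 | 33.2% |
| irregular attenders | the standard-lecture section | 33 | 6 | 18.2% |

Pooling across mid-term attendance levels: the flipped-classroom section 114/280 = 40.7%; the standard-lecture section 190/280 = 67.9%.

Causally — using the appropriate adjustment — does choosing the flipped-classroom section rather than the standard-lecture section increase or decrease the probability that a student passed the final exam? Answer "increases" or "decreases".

Mid-term attendance is recorded after the teaching method and is itself shifted by it — it sits on the causal path from teaching method to outcome. Conditioning on a mediator would strip out part of the effect we want; the pooled comparison gives the total causal effect.
Pooled: the flipped-classroom section 40.7% vs the standard-lecture section 67.9%; the standard-lecture section is higher overall.

decreases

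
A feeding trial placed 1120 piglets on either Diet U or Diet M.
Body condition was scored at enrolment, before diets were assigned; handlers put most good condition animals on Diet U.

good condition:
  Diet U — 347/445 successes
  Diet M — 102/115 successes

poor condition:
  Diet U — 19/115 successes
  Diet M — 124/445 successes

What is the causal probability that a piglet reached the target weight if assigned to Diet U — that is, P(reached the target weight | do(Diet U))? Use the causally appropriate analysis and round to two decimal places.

0.47

Within every starting body condition level Diet M has the higher rate, yet pooled Diet U does — Simpson's reversal.
Here starting body condition is a common cause — it drives both which diet a case falls under and the outcome. The crude comparison mixes populations; the stratum-specific rates are the causally relevant ones.
Standardising Diet U to the population starting body condition mix: 0.500·347/445 + 0.500·19/115 = 0.472.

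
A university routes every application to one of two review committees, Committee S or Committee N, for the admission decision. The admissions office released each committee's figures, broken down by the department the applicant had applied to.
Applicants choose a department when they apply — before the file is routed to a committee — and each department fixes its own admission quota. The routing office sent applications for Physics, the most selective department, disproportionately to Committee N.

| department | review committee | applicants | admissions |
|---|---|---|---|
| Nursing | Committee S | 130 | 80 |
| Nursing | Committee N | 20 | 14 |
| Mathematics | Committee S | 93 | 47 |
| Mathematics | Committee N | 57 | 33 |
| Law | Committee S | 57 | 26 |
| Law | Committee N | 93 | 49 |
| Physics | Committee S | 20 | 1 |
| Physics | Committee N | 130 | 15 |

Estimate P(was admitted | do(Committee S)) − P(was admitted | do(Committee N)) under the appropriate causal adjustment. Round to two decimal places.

-0.07

Within every department level Committee N has the higher rate, yet pooled Committee S does — Simpson's reversal.
Here department is a common cause — it drives both which review committee a case falls under and the outcome. The crude comparison mixes populations; the stratum-specific rates are the causally relevant ones.
Adjusting over the population distribution of department: 0.250·(0.615−0.700) + 0.250·(0.505−0.579) + 0.250·(0.456−0.527) + 0.250·(0.050−0.115) = -0.074.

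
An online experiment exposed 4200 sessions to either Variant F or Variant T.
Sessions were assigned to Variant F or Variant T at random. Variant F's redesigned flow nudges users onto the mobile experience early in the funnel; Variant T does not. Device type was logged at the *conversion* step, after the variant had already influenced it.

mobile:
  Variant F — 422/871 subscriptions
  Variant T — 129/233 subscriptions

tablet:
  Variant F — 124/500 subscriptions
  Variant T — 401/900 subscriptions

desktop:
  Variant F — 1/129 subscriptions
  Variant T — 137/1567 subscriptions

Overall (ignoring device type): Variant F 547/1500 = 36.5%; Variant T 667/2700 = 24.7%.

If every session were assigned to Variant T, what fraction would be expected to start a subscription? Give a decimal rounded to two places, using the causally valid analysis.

Device type here is a post-treatment variable shaped by the variant; conditioning on it would introduce bias rather than remove it. The overall comparison is the causal one.
So P(outcome | do(Variant T)) is just the pooled rate for Variant T: 667/2700 = 0.247.

0.25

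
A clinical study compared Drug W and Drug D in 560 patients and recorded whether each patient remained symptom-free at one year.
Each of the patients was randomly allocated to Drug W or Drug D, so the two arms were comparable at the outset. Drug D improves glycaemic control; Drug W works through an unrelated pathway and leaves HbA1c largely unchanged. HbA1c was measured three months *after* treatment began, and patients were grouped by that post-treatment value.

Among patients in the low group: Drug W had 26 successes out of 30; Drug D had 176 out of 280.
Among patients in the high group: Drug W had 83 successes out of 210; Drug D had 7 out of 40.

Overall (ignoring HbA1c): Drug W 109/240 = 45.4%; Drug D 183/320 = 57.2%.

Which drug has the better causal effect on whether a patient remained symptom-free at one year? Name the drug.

Drug D

Drug W is higher inside every HbA1c stratum but Drug D is higher in aggregate. Whether to stratify depends on how HbA1c relates to the drug.
Stratifying would compare drugs among patients the drugs themselves sorted into HbA1c groups — a form of selection on an intermediate. The unconditioned pooled rates give the total causal effect.
Pooled: Drug W 45.4% vs Drug D 57.2%; Drug D is higher overall.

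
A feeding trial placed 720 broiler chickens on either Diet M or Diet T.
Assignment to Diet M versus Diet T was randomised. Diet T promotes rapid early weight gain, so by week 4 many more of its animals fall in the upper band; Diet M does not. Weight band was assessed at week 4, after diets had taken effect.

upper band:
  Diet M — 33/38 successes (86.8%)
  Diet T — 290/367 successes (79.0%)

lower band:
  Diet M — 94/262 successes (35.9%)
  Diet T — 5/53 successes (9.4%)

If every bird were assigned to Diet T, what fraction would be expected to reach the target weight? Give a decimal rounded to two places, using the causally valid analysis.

0.70

Week-4 weight band is recorded after the diet and is itself shifted by it — it sits on the causal path from diet to outcome. Conditioning on a mediator would strip out part of the effect we want; the pooled comparison gives the total causal effect.
So P(outcome | do(Diet T)) is just the pooled rate for Diet T: 295/420 = 0.702.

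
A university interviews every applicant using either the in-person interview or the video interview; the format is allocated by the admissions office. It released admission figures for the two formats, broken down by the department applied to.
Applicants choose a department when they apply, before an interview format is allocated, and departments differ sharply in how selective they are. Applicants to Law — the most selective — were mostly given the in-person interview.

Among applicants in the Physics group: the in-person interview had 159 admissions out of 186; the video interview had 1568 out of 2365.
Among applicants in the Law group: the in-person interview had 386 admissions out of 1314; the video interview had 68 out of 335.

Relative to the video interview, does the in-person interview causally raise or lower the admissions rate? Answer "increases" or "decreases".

increases

the in-person interview is higher inside every department stratum but the video interview is higher in aggregate. Whether to stratify depends on how department relates to the interview format.
Department satisfies the back-door criterion: it is not a descendant of the interview format, and it blocks the spurious path from interview format to outcome. Adjusting for it (i.e., using the within-department rates) gives the causal effect.
Within each level — Physics: 85.5% vs 66.3%; Law: 29.4% vs 20.3% — the in-person interview is higher every time.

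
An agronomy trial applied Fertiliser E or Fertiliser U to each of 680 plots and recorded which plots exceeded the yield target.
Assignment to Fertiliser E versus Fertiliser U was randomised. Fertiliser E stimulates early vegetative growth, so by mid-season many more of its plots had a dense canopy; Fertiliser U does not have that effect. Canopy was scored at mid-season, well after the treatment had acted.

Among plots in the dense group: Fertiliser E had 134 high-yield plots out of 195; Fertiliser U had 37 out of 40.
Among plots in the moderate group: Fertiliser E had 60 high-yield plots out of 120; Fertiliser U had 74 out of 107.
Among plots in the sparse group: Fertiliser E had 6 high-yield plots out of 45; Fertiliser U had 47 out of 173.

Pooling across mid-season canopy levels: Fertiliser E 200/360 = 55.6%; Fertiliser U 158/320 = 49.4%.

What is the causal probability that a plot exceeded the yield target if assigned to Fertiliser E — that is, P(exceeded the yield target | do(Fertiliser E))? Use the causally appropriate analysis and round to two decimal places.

0.56

Mid-season canopy is recorded after the fertiliser and is itself shifted by it — it sits on the causal path from fertiliser to outcome. Conditioning on a mediator would strip out part of the effect we want; the pooled comparison gives the total causal effect.
So P(outcome | do(Fertiliser E)) is just the pooled rate for Fertiliser E: 200/360 = 0.556.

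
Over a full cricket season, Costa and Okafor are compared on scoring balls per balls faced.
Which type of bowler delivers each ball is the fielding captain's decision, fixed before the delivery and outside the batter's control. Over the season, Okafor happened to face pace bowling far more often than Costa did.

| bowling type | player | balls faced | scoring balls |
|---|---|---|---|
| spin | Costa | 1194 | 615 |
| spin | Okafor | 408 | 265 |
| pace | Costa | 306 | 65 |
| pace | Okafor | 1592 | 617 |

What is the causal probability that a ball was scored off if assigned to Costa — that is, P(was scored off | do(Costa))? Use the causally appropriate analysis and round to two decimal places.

0.35

The bowling type-specific comparison favours Okafor throughout, but the pooled figures favour Costa. The question is whether to condition on bowling type.
The imbalance in bowling type arose from how balls faced were allocated, not from anything the player did; and bowling type independently affects the outcome. The pooled gap is confounded — condition on bowling type.
Standardising Costa to the population bowling type mix: 0.458·615/1194 + 0.542·65/306 = 0.351.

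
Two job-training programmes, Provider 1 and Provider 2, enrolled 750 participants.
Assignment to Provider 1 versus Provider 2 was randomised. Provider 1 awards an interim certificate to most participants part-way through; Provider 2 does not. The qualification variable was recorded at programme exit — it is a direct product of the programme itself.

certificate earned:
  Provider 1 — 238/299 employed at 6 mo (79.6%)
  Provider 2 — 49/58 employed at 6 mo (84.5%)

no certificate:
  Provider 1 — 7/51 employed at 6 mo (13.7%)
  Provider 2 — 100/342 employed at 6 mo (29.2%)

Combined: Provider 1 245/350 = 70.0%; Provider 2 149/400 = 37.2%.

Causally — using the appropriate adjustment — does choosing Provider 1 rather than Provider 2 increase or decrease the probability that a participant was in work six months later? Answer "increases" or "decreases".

increases

Stratifying would compare programmes among participants the programmes themselves sorted into qualification attained during the programme groups — a form of selection on an intermediate. The unconditioned pooled rates give the total causal effect.
Pooled: Provider 1 70.0% vs Provider 2 37.2%; Provider 1 is higher overall.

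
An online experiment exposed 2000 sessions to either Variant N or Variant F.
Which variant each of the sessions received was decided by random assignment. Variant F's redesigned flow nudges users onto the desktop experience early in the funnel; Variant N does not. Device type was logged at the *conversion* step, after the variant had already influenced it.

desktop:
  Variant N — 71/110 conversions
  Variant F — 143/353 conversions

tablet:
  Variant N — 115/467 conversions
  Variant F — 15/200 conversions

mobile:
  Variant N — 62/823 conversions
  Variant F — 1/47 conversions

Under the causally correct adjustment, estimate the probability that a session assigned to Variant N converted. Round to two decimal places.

0.18

Variant N is higher inside every device type stratum but Variant F is higher in aggregate. Whether to stratify depends on how device type relates to the variant.
Device type lies on the pathway variant → device type → outcome, so adjusting for it blocks the indirect effect. For the total causal effect of variant, use the unadjusted pooled rates.
So P(outcome | do(Variant N)) is just the pooled rate for Variant N: 248/1400 = 0.177.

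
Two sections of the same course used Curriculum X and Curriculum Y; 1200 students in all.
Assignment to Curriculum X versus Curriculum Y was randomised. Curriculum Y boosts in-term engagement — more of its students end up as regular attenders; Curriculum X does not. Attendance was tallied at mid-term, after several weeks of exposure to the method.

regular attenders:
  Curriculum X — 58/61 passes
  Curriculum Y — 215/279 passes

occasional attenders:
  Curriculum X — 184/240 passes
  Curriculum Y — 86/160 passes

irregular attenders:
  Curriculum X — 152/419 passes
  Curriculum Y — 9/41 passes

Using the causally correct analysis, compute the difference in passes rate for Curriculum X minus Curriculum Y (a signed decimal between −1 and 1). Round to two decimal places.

-0.10

Mid-term attendance here is a post-treatment variable shaped by the teaching method; conditioning on it would introduce bias rather than remove it. The overall comparison is the causal one.
The causal difference is the pooled difference: 0.547 − 0.646 = -0.099.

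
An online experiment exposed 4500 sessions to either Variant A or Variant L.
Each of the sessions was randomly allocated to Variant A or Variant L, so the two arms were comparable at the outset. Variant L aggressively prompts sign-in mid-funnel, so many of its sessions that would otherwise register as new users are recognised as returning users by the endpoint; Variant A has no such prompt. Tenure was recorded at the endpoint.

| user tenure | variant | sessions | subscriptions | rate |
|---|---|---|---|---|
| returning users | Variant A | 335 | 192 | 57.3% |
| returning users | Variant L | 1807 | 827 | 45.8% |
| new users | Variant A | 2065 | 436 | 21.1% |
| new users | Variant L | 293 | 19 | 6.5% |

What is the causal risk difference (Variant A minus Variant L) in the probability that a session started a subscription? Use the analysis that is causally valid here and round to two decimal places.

-0.14

Stratifying would compare variants among sessions the variants themselves sorted into user tenure groups — a form of selection on an intermediate. The unconditioned pooled rates give the total causal effect.
The causal difference is the pooled difference: 0.262 − 0.403 = -0.141.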